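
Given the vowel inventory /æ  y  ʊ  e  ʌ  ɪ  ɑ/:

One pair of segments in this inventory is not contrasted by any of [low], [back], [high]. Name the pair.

Both /y/ and /ɪ/ are [−low], [−back], [+high]. Since the list omits [labial], [round] and [tense] — which do distinguish the high front rounded tense vowel from the high front unrounded lax vowel — this pair collapses; all other pairs remain distinct.

y, ɪ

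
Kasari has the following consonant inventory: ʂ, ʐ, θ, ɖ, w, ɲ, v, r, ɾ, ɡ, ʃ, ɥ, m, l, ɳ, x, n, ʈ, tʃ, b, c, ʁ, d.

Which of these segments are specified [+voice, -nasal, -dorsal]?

ʐ, ɖ, v, r, ɾ, l, b, d

Checking each segment against [+voice], [-nasal], [-dorsal]: /ʐ/ (voiced retroflex fricative), /ɖ/ (voiced retroflex stop), /v/ (voiced labiodental fricative), /r/ (alveolar trill), /ɾ/ (alveolar tap), /l/ (alveolar lateral approximant), among others, satisfy every feature; every other segment in the inventory fails at least one.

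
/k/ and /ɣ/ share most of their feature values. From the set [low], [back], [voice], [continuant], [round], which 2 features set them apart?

[voice], [continuant]

The two segments share [−low], [+back], [−round]. The only features from the list on which they differ: /k/ is [−voice] while /ɣ/ is [+voice]; /k/ is [−continuant] while /ɣ/ is [+continuant].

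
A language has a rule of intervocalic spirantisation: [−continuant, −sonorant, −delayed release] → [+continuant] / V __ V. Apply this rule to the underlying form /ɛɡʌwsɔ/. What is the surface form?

[ɛɣʌwsɔ]

The only segment in the rule's environment that also matches [−continuant, −sonorant, −delayed release] is /ɡ/. Applying [+continuant] turns the voiced velar stop into /ɣ/ (voiced velar fricative), giving [ɛɣʌwsɔ].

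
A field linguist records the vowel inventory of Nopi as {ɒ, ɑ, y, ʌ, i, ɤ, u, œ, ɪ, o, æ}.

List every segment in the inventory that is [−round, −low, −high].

ʌ, ɤ

Eliminate segments failing any feature: /ɒ, y, u, œ, o/ are [+round]; /ɑ, æ/ are [+low]; /i, ɪ/ are [+high]. The remaining /ʌ, ɤ/ satisfy [−round], [−low], [−high].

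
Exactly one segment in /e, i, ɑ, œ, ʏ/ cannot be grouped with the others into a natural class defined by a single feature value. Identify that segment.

ɑ

The remaining segments after removing /ɑ/ share [-back]; /ɑ/ (low back unrounded vowel) is [+back]. For every other candidate removal, the leftover set fails to share any single feature value that the removed segment lacks.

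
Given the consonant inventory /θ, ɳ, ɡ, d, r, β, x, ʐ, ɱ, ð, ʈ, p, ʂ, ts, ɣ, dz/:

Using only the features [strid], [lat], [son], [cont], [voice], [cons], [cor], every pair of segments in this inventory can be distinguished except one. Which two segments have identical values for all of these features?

β, ɣ

/β/ (voiced bilabial fricative) and /ɣ/ (voiced velar fricative) are both [−strident], [−lateral], [−sonorant], [+continuant], [+voice], [+consonantal], [−coronal], so none of the listed features separates them. (They do differ in [labial] and [dorsal], which are not among the given features.) Every other pair in the inventory differs on at least one listed feature.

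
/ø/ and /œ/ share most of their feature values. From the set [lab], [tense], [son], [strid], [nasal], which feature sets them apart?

[tense]

The two segments share [+labial], [+sonorant], [-strident], [-nasal]. The only feature from the list on which they differ: /ø/ is [+tense] while /œ/ is [-tense].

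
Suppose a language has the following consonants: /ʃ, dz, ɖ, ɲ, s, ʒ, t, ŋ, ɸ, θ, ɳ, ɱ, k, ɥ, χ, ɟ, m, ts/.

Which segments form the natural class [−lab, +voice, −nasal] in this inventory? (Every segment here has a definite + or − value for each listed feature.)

dz, ɖ, ʒ, ɟ

Checking each segment against [−labial], [+voice], [−nasal]: /dz/ (voiced alveolar affricate), /ɖ/ (voiced retroflex stop), /ʒ/ (voiced postalveolar fricative), /ɟ/ (voiced palatal stop) satisfy every feature; every other segment in the inventory fails at least one.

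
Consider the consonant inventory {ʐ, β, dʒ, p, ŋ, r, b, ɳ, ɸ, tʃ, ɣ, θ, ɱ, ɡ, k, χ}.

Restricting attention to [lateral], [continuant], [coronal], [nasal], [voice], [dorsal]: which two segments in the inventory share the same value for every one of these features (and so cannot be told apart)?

Both /ʐ/ and /r/ are [-lateral], [+continuant], [+coronal], [-nasal], [+voice], [-dorsal]. Since the list omits [sonorant], [strident] and [anterior] — which do distinguish the voiced retroflex fricative from the alveolar trill — this pair collapses; all other pairs remain distinct.

ʐ, r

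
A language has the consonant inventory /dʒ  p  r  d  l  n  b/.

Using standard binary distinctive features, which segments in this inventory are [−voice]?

p

The feature [voice] marks segments produced with vocal-fold vibration. In this inventory /p/ lacks that property, so it is [−voice]; /dʒ, r, d, l, n, b/ are [+voice].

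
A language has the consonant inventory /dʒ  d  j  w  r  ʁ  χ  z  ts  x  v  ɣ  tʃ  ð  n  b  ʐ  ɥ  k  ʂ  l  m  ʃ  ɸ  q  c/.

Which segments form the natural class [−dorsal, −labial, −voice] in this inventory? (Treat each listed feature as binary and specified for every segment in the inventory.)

ts, tʃ, ʂ, ʃ

Eliminate segments failing any feature: /dʒ, d, r, z, ð, n, ʐ, l/ are [+voice]; /j, w, ʁ, χ, x, ɣ, ɥ, k, q, c/ are [+dorsal]; /v, b, m, ɸ/ are [+labial]. The remaining /ts, tʃ, ʂ, ʃ/ satisfy [−dorsal], [−labial], [−voice].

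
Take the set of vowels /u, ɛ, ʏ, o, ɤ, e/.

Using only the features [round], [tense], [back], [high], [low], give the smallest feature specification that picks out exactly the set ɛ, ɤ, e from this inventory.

The target set is precisely the extension of [-round] in this inventory.

[-round]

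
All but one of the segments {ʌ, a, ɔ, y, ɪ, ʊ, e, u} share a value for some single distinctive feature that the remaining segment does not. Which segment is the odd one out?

a

The remaining segments after removing /a/ share [−low]; /a/ (low unrounded vowel) is [+low]. For every other candidate removal, the leftover set fails to share any single feature value that the removed segment lacks.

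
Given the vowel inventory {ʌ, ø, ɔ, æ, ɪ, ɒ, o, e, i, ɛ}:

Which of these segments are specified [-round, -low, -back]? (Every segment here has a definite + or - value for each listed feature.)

Checking each segment against [-round], [-low], [-back]: /ɪ/ (high front unrounded lax vowel), /e/ (mid front unrounded tense vowel), /i/ (high front unrounded tense vowel), /ɛ/ (mid front unrounded lax vowel) satisfy every feature; every other segment in the inventory fails at least one.

ɪ, e, i, ɛ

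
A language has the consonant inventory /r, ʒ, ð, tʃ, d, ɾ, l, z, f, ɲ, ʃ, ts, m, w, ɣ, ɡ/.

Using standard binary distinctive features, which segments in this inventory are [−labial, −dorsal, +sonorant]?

Eliminate segments failing any feature: /ʒ, ð, tʃ, d, z, ʃ, ts/ are [−sonorant]; /f, m, w/ are [+labial]; /ɲ, ɣ, ɡ/ are [+dorsal]. The remaining /r, ɾ, l/ satisfy [−labial], [−dorsal], [+sonorant].

r, ɾ, l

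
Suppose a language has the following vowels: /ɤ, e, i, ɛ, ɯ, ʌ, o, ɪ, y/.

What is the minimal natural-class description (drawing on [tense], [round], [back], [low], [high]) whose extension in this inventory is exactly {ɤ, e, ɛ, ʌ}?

[−high, −round]

/ɤ, e, ɛ, ʌ/ are all [−high], [−round], and no other segment in the inventory matches both values. Dropping any one of them over-generates: [−round] alone would also admit /i, ɯ, ɪ/; [−high] alone would also admit /o/. No other single listed feature picks out exactly this set either, so fewer than two features will not do.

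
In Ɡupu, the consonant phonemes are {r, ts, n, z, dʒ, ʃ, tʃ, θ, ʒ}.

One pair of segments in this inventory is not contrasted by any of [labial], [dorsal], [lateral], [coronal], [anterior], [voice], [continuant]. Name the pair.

/z/ (voiced alveolar fricative) and /r/ (alveolar trill) are both [-labial], [-dorsal], [-lateral], [+coronal], [+anterior], [+voice], [+continuant], so none of the listed features separates them. (They do differ in [sonorant] and [strident], which are not among the given features.) Every other pair in the inventory differs on at least one listed feature.

z, r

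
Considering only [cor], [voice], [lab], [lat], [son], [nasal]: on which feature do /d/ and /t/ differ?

[voice]

/d/ (voiced alveolar stop) and /t/ (voiceless alveolar stop) agree on [+coronal], [−labial], [−lateral], [−sonorant], [−nasal]. They differ on [voice] (/d/ [+], /t/ [−]).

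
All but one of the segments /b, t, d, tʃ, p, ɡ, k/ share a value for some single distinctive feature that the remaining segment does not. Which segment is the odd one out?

tʃ

The remaining segments after removing /tʃ/ share [-delayed release]; /tʃ/ (voiceless postalveolar affricate) is [+delayed release]. For every other candidate removal, the leftover set fails to share any single feature value that the removed segment lacks.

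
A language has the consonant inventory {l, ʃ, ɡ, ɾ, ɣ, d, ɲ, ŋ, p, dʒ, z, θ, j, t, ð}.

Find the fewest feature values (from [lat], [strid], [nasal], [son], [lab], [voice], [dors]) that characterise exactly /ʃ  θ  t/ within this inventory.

Every target segment is [−voice], [−labial]; each remaining inventory member fails at least one of these. Each conjunct is needed — [−labial] alone would also admit /l, ɡ, ɾ, ɣ, …/; [−voice] alone would also admit /p/ — and no other single listed feature has exactly this extension, so two is the minimum.

[−voice, −lab]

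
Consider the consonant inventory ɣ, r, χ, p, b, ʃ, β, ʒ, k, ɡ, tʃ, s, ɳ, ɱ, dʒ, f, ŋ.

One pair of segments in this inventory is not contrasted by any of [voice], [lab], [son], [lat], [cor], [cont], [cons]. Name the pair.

Both /ʃ/ and /s/ are [−voice], [−labial], [−sonorant], [−lateral], [+coronal], [+continuant], [+consonantal]. Since the list omits [anterior] and [distributed] — which do distinguish the voiceless postalveolar fricative from the voiceless alveolar fricative — this pair collapses; all other pairs remain distinct.

ʃ, s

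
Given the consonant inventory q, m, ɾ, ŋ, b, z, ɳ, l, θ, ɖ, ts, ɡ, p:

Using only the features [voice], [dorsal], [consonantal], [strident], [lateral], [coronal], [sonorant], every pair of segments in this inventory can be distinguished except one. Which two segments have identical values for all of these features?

On the given features, /ɳ/ and /ɾ/ have an identical profile: [+voice], [−dorsal], [+consonantal], [−strident], [−lateral], [+coronal], [+sonorant]. No other two segments in the inventory coincide on all 7 features. (They do differ in [nasal] and [anterior], which are not among the given features.)

ɳ, ɾ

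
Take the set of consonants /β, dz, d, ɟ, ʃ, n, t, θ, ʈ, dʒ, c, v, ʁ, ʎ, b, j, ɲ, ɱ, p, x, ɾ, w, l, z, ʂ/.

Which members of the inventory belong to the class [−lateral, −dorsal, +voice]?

β, dz, d, n, dʒ, v, b, ɱ, ɾ, z

Eliminate segments failing any feature: /ɟ, c, ʁ, j, ɲ, x, w/ are [+dorsal]; /ʃ, t, θ, ʈ, p, ʂ/ are [−voice]; /ʎ, l/ are [+lateral]. The remaining /β, dz, d, n, dʒ, v, b, ɱ, ɾ, z/ satisfy [−lateral], [−dorsal], [+voice].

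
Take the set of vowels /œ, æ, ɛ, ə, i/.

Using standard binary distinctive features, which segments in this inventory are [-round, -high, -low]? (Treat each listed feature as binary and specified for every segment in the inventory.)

Eliminate segments failing any feature: /œ/ is [+round]; /æ/ is [+low]; /i/ is [+high]. The remaining /ɛ, ə/ satisfy [-round], [-high], [-low].

ɛ, ə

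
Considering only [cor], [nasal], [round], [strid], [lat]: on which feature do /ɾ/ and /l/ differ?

/ɾ/ is the alveolar tap and /l/ is the alveolar lateral approximant. Both are [+coronal], [−nasal], [−round], [−strident]. /ɾ/ is [−lateral] while /l/ is [+lateral], so the distinguishing feature is [lateral].

[lateral]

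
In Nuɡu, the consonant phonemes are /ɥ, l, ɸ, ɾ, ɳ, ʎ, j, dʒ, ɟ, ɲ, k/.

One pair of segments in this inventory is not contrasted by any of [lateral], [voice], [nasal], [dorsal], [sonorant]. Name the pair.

ɥ, j

Both /ɥ/ and /j/ are [−lateral], [+voice], [−nasal], [+dorsal], [+sonorant]. Since the list omits [labial] and [round] — which do distinguish the labial-palatal glide from the palatal glide — this pair collapses; all other pairs remain distinct.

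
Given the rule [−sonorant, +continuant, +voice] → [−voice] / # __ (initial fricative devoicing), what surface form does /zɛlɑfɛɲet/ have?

[sɛlɑfɛɲet]

The only segment in the rule's environment that also matches [−sonorant, +continuant, +voice] is /z/. Applying [−voice] turns the voiced alveolar fricative into /s/ (voiceless alveolar fricative), giving [sɛlɑfɛɲet].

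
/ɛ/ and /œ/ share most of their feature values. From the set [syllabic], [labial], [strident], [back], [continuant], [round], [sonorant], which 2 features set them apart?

[labial], [round]

/ɛ/ (mid front unrounded lax vowel) and /œ/ (mid front rounded lax vowel) agree on [+syllabic], [−strident], [−back], [+continuant], [+sonorant]. They differ on [labial] (/ɛ/ [−], /œ/ [+]), [round] (/ɛ/ [−], /œ/ [+]).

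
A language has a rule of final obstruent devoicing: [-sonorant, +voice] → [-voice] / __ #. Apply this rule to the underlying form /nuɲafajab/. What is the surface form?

[nuɲafajap]

Only the final segment /b/ is both word-final and matches the structural description. It is a voiced bilabial stop, so [-sonorant, +voice] holds; changing it to [-voice] with all other features held fixed yields /p/ (voiceless bilabial stop). No other segment meets both the structural description and the environment, so the output is [nuɲafajap].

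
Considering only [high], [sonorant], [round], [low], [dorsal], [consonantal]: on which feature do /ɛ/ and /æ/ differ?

The two segments share [−high], [+sonorant], [−round], [+dorsal], [−consonantal]. The only feature from the list on which they differ: /ɛ/ is [−low] while /æ/ is [+low].

[low]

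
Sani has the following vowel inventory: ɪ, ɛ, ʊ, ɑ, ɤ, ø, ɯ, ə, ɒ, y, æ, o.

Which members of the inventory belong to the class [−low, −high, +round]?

Checking each segment against [−low], [−high], [+round]: /ø/ (mid front rounded tense vowel), /o/ (mid back rounded tense vowel) satisfy every feature; every other segment in the inventory fails at least one.

ø, o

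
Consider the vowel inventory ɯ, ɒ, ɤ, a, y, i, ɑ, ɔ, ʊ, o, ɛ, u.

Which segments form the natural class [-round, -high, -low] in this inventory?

ɤ, ɛ

Among the inventory, the [-round] segments are /ɯ, ɤ, a, i, ɑ, ɛ/.
Then [-high] gives /ɤ, a, ɑ, ɛ/.
Of those, [-low] leaves /ɤ, ɛ/.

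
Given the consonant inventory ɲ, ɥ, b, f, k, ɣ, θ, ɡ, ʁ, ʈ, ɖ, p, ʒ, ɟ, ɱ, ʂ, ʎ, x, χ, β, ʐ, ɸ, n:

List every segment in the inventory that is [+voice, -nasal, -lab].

Checking each segment against [+voice], [-nasal], [-labial]: /ɣ/ (voiced velar fricative), /ɡ/ (voiced velar stop), /ʁ/ (voiced uvular fricative), /ɖ/ (voiced retroflex stop), /ʒ/ (voiced postalveolar fricative), /ɟ/ (voiced palatal stop), among others, satisfy every feature; every other segment in the inventory fails at least one.

ɣ, ɡ, ʁ, ɖ, ʒ, ɟ, ʎ, ʐ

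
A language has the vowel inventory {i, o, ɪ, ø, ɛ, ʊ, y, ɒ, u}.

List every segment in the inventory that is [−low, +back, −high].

Eliminate segments failing any feature: /i, ɪ, ø, ɛ, y/ are [−back]; /ʊ, u/ are [+high]; /ɒ/ is [+low]. The remaining /o/ satisfy [−low], [+back], [−high].

o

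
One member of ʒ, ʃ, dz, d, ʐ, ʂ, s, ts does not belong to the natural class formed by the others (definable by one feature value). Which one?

d

The remaining segments after removing /d/ share [+strident]; /d/ (voiced alveolar stop) is [-strident]. For every other candidate removal, the leftover set fails to share any single feature value that the removed segment lacks.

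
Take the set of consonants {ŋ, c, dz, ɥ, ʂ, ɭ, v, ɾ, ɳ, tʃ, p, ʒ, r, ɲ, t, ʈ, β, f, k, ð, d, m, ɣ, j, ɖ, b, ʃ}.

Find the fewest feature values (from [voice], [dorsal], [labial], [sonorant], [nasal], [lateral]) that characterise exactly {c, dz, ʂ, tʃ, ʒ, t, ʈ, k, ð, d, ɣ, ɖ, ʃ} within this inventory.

Every target segment is [−sonorant], [−labial]; each remaining inventory member fails at least one of these. Each conjunct is needed — [−labial] alone would also admit /ŋ, ɭ, ɾ, ɳ, …/; [−sonorant] alone would also admit /v, p, β, f, …/ — and no other single listed feature has exactly this extension, so two is the minimum.

[−sonorant, −labial]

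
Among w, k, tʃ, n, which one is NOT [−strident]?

tʃ

/tʃ/ is the voiceless postalveolar affricate, which is [+strident]; the rest — /w, n, k/ — are [−strident].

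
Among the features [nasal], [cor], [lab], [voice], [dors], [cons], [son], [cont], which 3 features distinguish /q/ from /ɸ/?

The two segments share [−nasal], [−coronal], [−voice], [+consonantal], [−sonorant]. The only features from the list on which they differ: /q/ is [−continuant] while /ɸ/ is [+continuant]; /q/ is [−labial] while /ɸ/ is [+labial]; /q/ is [+dorsal] while /ɸ/ is [−dorsal].

[continuant], [labial], [dorsal]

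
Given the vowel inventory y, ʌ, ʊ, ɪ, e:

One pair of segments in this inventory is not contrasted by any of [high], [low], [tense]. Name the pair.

On the given features, /ʊ/ and /ɪ/ have an identical profile: [+high], [−low], [−tense]. No other two segments in the inventory coincide on all 3 features. (They do differ in [labial], [round] and [back], which are not among the given features.)

ʊ, ɪ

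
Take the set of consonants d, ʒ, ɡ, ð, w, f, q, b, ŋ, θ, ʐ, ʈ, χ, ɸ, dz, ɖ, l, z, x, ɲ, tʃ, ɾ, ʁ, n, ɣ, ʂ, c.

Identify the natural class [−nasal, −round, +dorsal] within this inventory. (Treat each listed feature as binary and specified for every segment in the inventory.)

ɡ, q, χ, x, ʁ, ɣ, c

Eliminate segments failing any feature: /d, ʒ, ð, f, b, θ, ʐ, ʈ, ɸ, dz, ɖ, l, z, tʃ, ɾ, ʂ/ are [−dorsal]; /w/ is [+round]; /ŋ, ɲ, n/ are [+nasal]. The remaining /ɡ, q, χ, x, ʁ, ɣ, c/ satisfy [−nasal], [−round], [+dorsal].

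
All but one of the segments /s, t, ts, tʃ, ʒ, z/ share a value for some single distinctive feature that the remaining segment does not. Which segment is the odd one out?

t

[strident] groups all but one: /s, z, ts, tʃ, ʒ/ share [+strident] while /t/ (voiceless alveolar stop) alone is [-strident]. Removing any other segment would not leave a single-feature class that excludes it.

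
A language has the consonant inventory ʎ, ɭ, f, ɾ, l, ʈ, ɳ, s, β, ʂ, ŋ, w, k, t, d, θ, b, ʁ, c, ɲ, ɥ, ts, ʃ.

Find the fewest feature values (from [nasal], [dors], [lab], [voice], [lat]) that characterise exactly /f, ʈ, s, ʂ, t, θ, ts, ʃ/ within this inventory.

The class [-voice], [-dorsal] has exactly /f, ʈ, s, ʂ, t, θ, ts, ʃ/ as its extension in this inventory. No smaller conjunction from the listed features achieves this: [-dorsal] alone would also admit /ɭ, ɾ, l, ɳ, …/; [-voice] alone would also admit /k, c/; and checking the remaining single features turns up none with this extension.

[-voice, -dors]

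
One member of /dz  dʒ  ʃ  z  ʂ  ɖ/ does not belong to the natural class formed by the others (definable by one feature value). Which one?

/dz, z, ʂ, ʃ, dʒ/ are all [+strident], but /ɖ/ (voiced retroflex stop) is [−strident]. No other single segment can be removed to leave a set sharing one feature value that the removed segment lacks, so /ɖ/ is the odd one out.

ɖ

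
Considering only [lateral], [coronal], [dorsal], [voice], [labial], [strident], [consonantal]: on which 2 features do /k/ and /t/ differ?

/k/ (voiceless velar stop) and /t/ (voiceless alveolar stop) agree on [-lateral], [-voice], [-labial], [-strident], [+consonantal]. They differ on [coronal] (/k/ [-], /t/ [+]), [dorsal] (/k/ [+], /t/ [-]).

[coronal], [dorsal]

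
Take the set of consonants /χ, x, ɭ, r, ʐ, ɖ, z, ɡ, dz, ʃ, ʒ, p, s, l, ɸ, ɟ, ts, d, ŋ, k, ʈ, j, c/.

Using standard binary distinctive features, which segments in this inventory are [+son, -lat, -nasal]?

Eliminate segments failing any feature: /χ, x, ʐ, ɖ, z, ɡ, dz, ʃ, ʒ, p, s, ɸ, ɟ, ts, d, k, ʈ, c/ are [-sonorant]; /ɭ, l/ are [+lateral]; /ŋ/ is [+nasal]. The remaining /r, j/ satisfy [+sonorant], [-lateral], [-nasal].

r, j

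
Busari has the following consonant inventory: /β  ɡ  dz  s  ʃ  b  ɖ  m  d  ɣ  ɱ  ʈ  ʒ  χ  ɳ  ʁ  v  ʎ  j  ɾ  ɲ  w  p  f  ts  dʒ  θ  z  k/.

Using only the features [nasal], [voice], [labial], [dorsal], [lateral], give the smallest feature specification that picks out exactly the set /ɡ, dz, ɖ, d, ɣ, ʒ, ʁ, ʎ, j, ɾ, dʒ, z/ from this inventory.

The class [+voice], [-nasal], [-labial] has exactly /ɡ, dz, ɖ, d, ɣ, ʒ, ʁ, ʎ, j, ɾ, dʒ, z/ as its extension in this inventory. No smaller conjunction from the listed features achieves this: [-nasal, -labial] alone would also admit /s, ʃ, ʈ, χ, …/; [+voice, -labial] alone would also admit /ɳ, ɲ/; [+voice, -nasal] alone would also admit /β, b, v, w/; and checking the remaining two-feature bundles turns up none with this extension.

[+voice, -nasal, -labial]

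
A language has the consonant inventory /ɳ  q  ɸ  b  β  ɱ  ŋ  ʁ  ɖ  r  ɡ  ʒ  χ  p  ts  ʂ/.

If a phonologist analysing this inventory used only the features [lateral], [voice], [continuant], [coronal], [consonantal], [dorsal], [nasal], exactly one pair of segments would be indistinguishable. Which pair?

r, ʒ

Both /r/ and /ʒ/ are [−lateral], [+voice], [+continuant], [+coronal], [+consonantal], [−dorsal], [−nasal]. Since the list omits [sonorant], [strident] and [anterior] — which do distinguish the alveolar trill from the voiced postalveolar fricative — this pair collapses; all other pairs remain distinct.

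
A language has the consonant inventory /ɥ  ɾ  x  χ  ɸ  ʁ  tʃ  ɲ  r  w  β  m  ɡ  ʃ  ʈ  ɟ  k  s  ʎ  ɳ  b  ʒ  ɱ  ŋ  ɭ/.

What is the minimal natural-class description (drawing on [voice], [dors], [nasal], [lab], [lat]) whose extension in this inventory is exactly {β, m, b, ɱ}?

Every target segment is [+voice], [+labial], [-dorsal]; each remaining inventory member fails at least one of these. Each conjunct is needed — [+labial, -dorsal] alone would also admit /ɸ/; [+voice, -dorsal] alone would also admit /ɾ, r, ɳ, ʒ, …/; [+voice, +labial] alone would also admit /ɥ, w/ — and no other combination of two listed features has exactly this extension, so three is the minimum.

[+voice, +lab, -dors]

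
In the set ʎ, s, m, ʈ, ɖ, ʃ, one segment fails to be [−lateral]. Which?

Every segment except /ʎ/ is [−lateral]. /ʎ/ (palatal lateral approximant) is [+lateral], so it is the exception.

ʎ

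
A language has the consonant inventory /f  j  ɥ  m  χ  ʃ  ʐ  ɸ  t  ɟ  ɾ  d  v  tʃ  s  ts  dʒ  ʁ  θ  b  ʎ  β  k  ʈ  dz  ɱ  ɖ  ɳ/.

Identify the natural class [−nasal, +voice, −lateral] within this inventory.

j, ɥ, ʐ, ɟ, ɾ, d, v, dʒ, ʁ, b, β, dz, ɖ

Eliminate segments failing any feature: /f, χ, ʃ, ɸ, t, tʃ, s, ts, θ, k, ʈ/ are [−voice]; /m, ɱ, ɳ/ are [+nasal]; /ʎ/ is [+lateral]. The remaining /j, ɥ, ʐ, ɟ, ɾ, d, v, dʒ, ʁ, b, β, dz, ɖ/ satisfy [−nasal], [+voice], [−lateral].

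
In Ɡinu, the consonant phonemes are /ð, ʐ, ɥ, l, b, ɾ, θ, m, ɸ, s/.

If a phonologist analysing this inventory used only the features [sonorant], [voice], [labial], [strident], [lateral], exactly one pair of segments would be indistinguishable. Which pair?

m, ɥ

On the given features, /m/ and /ɥ/ have an identical profile: [+sonorant], [+voice], [+labial], [-strident], [-lateral]. No other two segments in the inventory coincide on all 5 features. (They do differ in [nasal], [continuant], [round] and [dorsal], which are not among the given features.)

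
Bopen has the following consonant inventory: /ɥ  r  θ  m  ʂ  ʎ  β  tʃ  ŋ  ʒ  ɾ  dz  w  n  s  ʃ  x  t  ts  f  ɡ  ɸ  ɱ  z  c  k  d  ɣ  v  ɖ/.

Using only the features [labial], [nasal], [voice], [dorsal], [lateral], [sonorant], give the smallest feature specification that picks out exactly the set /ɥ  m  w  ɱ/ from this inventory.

The class [+sonorant], [+labial] has exactly /ɥ, m, w, ɱ/ as its extension in this inventory. No smaller conjunction from the listed features achieves this: [+labial] alone would also admit /β, f, ɸ, v/; [+sonorant] alone would also admit /r, ʎ, ŋ, ɾ, …/; and checking the remaining single features turns up none with this extension.

[+sonorant, +labial]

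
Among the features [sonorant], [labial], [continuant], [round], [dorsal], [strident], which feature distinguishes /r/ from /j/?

[dorsal]

/r/ (alveolar trill) and /j/ (palatal glide) agree on [+sonorant], [-labial], [+continuant], [-round], [-strident]. They differ on [dorsal] (/r/ [-], /j/ [+]).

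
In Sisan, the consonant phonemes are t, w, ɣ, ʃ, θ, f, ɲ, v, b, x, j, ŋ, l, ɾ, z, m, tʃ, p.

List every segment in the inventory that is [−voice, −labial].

Checking each segment against [−voice], [−labial]: /t/ (voiceless alveolar stop), /ʃ/ (voiceless postalveolar fricative), /θ/ (voiceless dental fricative), /x/ (voiceless velar fricative), /tʃ/ (voiceless postalveolar affricate) satisfy every feature; every other segment in the inventory fails at least one.

t, ʃ, θ, x, tʃ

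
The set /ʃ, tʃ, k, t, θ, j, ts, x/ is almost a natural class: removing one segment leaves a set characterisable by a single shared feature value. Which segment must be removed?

j

[voice] (equivalently [sonorant]) groups all but one: /k, θ, t, x, tʃ, ts, ʃ/ share [-voice] while /j/ (palatal glide) alone is [+voice]. Removing any other segment would not leave a single-feature class that excludes it.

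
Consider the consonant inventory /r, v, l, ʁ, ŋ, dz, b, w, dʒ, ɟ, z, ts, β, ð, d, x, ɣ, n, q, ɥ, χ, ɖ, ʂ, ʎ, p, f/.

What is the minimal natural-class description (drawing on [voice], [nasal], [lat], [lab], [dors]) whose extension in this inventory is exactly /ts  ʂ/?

/ts, ʂ/ are all [−voice], [−labial], [−dorsal], and no other segment in the inventory matches all three values. Dropping any one of them over-generates: [−labial, −dorsal] alone would also admit /r, l, dz, dʒ, …/; [−voice, −dorsal] alone would also admit /p, f/; [−voice, −labial] alone would also admit /x, q, χ/. No other combination of two listed features picks out exactly this set either, so fewer than three features will not do.

[−voice, −lab, −dors]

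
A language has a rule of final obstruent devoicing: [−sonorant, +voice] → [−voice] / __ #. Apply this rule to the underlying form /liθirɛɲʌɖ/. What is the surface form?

Only the final segment /ɖ/ is both word-final and matches the structural description. It is a voiced retroflex stop, so [−sonorant, +voice] holds; changing it to [−voice] with all other features held fixed yields /ʈ/ (voiceless retroflex stop). No other segment meets both the structural description and the environment, so the output is [liθirɛɲʌʈ].

[liθirɛɲʌʈ]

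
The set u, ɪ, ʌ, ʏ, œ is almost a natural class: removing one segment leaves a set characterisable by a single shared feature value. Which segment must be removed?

u

[tense] groups all but one: /œ, ʏ, ɪ, ʌ/ share [-tense] while /u/ (high back rounded tense vowel) alone is [+tense]. Removing any other segment would not leave a single-feature class that excludes it.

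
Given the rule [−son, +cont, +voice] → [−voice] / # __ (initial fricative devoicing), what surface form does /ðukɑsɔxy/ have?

[θukɑsɔxy]

The only segment in the rule's environment that also matches [−son, +cont, +voice] is /ð/. Applying [−voice] turns the voiced dental fricative into /θ/ (voiceless dental fricative), giving [θukɑsɔxy].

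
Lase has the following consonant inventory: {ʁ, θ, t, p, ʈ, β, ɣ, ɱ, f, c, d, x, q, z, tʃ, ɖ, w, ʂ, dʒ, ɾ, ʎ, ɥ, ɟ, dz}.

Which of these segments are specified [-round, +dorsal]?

Checking each segment against [-round], [+dorsal]: /ʁ/ (voiced uvular fricative), /ɣ/ (voiced velar fricative), /c/ (voiceless palatal stop), /x/ (voiceless velar fricative), /q/ (voiceless uvular stop), /ʎ/ (palatal lateral approximant), among others, satisfy every feature; every other segment in the inventory fails at least one.

ʁ, ɣ, c, x, q, ʎ, ɟ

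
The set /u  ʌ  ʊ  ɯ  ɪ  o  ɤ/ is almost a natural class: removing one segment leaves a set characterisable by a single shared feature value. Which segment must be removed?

ɪ

The remaining segments after removing /ɪ/ share [+back]; /ɪ/ (high front unrounded lax vowel) is [−back]. For every other candidate removal, the leftover set fails to share any single feature value that the removed segment lacks.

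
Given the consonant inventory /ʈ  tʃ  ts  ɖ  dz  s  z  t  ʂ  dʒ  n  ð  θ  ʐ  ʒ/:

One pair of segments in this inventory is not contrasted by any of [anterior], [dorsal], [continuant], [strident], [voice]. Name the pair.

/ʒ/ (voiced postalveolar fricative) and /ʐ/ (voiced retroflex fricative) are both [-anterior], [-dorsal], [+continuant], [+strident], [+voice], so none of the listed features separates them. (They do differ in [distributed], which is not among the given features.) Every other pair in the inventory differs on at least one listed feature.

ʒ, ʐ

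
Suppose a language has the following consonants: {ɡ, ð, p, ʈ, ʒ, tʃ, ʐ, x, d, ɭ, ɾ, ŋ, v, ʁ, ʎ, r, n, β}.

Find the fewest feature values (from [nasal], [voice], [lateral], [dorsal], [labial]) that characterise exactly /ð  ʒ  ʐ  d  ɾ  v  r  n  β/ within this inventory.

[+voice, -lateral, -dorsal]

The class [+voice], [-lateral], [-dorsal] has exactly /ð, ʒ, ʐ, d, ɾ, v, r, n, β/ as its extension in this inventory. No smaller conjunction from the listed features achieves this: [-lateral, -dorsal] alone would also admit /p, ʈ, tʃ/; [+voice, -dorsal] alone would also admit /ɭ/; [+voice, -lateral] alone would also admit /ɡ, ŋ, ʁ/; and checking the remaining two-feature bundles turns up none with this extension.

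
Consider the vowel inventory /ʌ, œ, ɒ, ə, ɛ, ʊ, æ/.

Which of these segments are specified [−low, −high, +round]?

œ

Checking each segment against [−low], [−high], [+round]: /œ/ (mid front rounded lax vowel) satisfies every feature; every other segment in the inventory fails at least one.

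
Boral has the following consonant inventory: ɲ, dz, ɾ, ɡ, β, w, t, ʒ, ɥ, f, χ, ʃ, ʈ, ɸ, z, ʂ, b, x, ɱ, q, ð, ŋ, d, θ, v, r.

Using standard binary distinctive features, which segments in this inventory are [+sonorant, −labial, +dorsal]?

Eliminate segments failing any feature: /dz, ɡ, β, t, ʒ, f, χ, ʃ, ʈ, ɸ, z, ʂ, b, x, q, ð, d, θ, v/ are [−sonorant]; /ɾ, r/ are [−dorsal]; /w, ɥ, ɱ/ are [+labial]. The remaining /ɲ, ŋ/ satisfy [+sonorant], [−labial], [+dorsal].

ɲ, ŋ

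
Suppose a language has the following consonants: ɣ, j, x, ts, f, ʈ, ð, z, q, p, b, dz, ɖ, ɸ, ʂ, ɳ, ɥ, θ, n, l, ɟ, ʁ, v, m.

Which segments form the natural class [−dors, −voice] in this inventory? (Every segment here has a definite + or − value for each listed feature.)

ts, f, ʈ, p, ɸ, ʂ, θ

Eliminate segments failing any feature: /ɣ, j, x, q, ɥ, ɟ, ʁ/ are [+dorsal]; /ð, z, b, dz, ɖ, ɳ, n, l, v, m/ are [+voice]. The remaining /ts, f, ʈ, p, ɸ, ʂ, θ/ satisfy [−dorsal], [−voice].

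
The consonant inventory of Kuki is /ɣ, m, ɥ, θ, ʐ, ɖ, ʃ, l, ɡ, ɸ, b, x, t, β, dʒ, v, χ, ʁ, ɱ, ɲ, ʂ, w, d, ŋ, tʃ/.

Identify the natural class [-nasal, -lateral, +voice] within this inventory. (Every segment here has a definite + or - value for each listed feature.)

Checking each segment against [-nasal], [-lateral], [+voice]: /ɣ/ (voiced velar fricative), /ɥ/ (labial-palatal glide), /ʐ/ (voiced retroflex fricative), /ɖ/ (voiced retroflex stop), /ɡ/ (voiced velar stop), /b/ (voiced bilabial stop), among others, satisfy every feature; every other segment in the inventory fails at least one.

ɣ, ɥ, ʐ, ɖ, ɡ, b, β, dʒ, v, ʁ, w, d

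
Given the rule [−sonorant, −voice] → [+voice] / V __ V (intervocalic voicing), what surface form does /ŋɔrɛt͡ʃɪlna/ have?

The only segment in the rule's environment that also matches [−sonorant, −voice] is /t͡ʃ/. Applying [+voice] turns the voiceless postalveolar affricate into /d͡ʒ/ (voiced postalveolar affricate), giving [ŋɔrɛd͡ʒɪlna].

[ŋɔrɛd͡ʒɪlna]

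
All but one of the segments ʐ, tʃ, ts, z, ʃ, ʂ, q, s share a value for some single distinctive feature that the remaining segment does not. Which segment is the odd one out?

q

/ʂ, s, ʐ, tʃ, z, ts, ʃ/ are all [+strident], but /q/ (voiceless uvular stop) is [−strident]. No other single segment can be removed to leave a set sharing one feature value that the removed segment lacks, so /q/ is the odd one out.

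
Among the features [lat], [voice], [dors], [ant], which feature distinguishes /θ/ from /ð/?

The two segments share [-lateral], [-dorsal], [+anterior]. The only feature from the list on which they differ: /θ/ is [-voice] while /ð/ is [+voice].

[voice]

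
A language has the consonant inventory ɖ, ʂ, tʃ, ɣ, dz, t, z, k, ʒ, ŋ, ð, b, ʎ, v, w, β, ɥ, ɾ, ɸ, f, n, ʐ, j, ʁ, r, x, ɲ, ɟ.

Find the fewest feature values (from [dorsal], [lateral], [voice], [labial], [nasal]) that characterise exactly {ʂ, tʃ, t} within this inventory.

[−voice, −labial, −dorsal]

The class [−voice], [−labial], [−dorsal] has exactly /ʂ, tʃ, t/ as its extension in this inventory. No smaller conjunction from the listed features achieves this: [−labial, −dorsal] alone would also admit /ɖ, dz, z, ʒ, …/; [−voice, −dorsal] alone would also admit /ɸ, f/; [−voice, −labial] alone would also admit /k, x/; and checking the remaining two-feature bundles turns up none with this extension.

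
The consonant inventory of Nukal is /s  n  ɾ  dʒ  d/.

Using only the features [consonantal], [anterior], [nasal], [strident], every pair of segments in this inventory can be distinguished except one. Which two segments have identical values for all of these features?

ɾ, d

Both /ɾ/ and /d/ are [+consonantal], [+anterior], [-nasal], [-strident]. Since the list omits [sonorant] — which does distinguish the alveolar tap from the voiced alveolar stop — this pair collapses; all other pairs remain distinct.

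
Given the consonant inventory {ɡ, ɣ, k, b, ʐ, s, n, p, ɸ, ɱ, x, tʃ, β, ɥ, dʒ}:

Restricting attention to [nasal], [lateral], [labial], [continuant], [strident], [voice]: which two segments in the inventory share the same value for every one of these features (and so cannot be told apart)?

ɥ, β

On the given features, /ɥ/ and /β/ have an identical profile: [-nasal], [-lateral], [+labial], [+continuant], [-strident], [+voice]. No other two segments in the inventory coincide on all 6 features. (They do differ in [sonorant], [round] and [dorsal], which are not among the given features.)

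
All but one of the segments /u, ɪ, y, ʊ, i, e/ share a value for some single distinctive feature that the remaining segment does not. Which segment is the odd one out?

e

/ɪ, ʊ, y, u, i/ are all [+high], but /e/ (mid front unrounded tense vowel) is [−high]. No other single segment can be removed to leave a set sharing one feature value that the removed segment lacks, so /e/ is the odd one out.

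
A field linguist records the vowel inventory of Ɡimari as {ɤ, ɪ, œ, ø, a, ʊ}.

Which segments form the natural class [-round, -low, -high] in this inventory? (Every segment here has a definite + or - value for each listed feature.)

ɤ

Checking each segment against [-round], [-low], [-high]: /ɤ/ (mid back unrounded tense vowel) satisfies every feature; every other segment in the inventory fails at least one.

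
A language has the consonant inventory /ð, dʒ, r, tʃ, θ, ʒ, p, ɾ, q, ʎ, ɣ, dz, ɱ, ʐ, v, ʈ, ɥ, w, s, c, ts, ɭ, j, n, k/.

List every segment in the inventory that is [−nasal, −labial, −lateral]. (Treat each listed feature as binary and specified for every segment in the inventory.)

ð, dʒ, r, tʃ, θ, ʒ, ɾ, q, ɣ, dz, ʐ, ʈ, s, c, ts, j, k

Among the inventory, the [−nasal] segments are /ð, dʒ, r, tʃ, θ, ʒ, p, ɾ, q, ʎ, ɣ, dz, ʐ, v, ʈ, ɥ, w, s, c, ts, ɭ, j, k/.
Of those, [−labial] gives /ð, dʒ, r, tʃ, θ, ʒ, ɾ, q, ʎ, ɣ, dz, ʐ, ʈ, s, c, ts, ɭ, j, k/.
Within that set, [−lateral] leaves /ð, dʒ, r, tʃ, θ, ʒ, ɾ, q, ɣ, dz, ʐ, ʈ, s, c, ts, j, k/.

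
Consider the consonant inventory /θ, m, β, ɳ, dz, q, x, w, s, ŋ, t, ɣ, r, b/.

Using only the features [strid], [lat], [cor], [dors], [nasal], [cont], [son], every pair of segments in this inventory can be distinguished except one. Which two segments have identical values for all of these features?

ɣ, x

On the given features, /ɣ/ and /x/ have an identical profile: [-strident], [-lateral], [-coronal], [+dorsal], [-nasal], [+continuant], [-sonorant]. No other two segments in the inventory coincide on all 7 features. (They do differ in [voice], which is not among the given features.)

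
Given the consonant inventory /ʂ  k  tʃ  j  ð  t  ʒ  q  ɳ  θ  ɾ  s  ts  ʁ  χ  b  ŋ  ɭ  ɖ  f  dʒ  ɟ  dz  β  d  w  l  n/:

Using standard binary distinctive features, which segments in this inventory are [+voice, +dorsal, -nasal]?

Eliminate segments failing any feature: /ʂ, k, tʃ, t, q, θ, s, ts, χ, f/ are [-voice]; /ð, ʒ, ɳ, ɾ, b, ɭ, ɖ, dʒ, dz, β, d, l, n/ are [-dorsal]; /ŋ/ is [+nasal]. The remaining /j, ʁ, ɟ, w/ satisfy [+voice], [+dorsal], [-nasal].

j, ʁ, ɟ, w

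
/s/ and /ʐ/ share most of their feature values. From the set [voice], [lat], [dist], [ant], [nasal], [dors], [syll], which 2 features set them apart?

The two segments share [−lateral], [−distributed], [−nasal], [−dorsal], [−syllabic]. The only features from the list on which they differ: /s/ is [−voice] while /ʐ/ is [+voice]; /s/ is [+anterior] while /ʐ/ is [−anterior].

[voice], [anterior]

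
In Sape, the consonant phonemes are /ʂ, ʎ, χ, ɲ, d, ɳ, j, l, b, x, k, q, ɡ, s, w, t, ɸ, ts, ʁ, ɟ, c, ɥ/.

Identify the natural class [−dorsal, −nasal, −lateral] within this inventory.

Eliminate segments failing any feature: /ʎ, χ, ɲ, j, x, k, q, ɡ, w, ʁ, ɟ, c, ɥ/ are [+dorsal]; /ɳ/ is [+nasal]; /l/ is [+lateral]. The remaining /ʂ, d, b, s, t, ɸ, ts/ satisfy [−dorsal], [−nasal], [−lateral].

ʂ, d, b, s, t, ɸ, ts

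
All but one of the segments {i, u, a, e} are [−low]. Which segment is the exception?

/i, e, u/ are all [−low]; /a/ (low unrounded vowel) is [+low].

a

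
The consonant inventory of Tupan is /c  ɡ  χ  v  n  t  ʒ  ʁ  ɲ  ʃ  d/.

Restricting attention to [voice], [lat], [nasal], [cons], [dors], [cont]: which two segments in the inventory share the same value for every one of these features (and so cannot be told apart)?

Both /v/ and /ʒ/ are [+voice], [−lateral], [−nasal], [+consonantal], [−dorsal], [+continuant]. Since the list omits [labial] and [coronal] — which do distinguish the voiced labiodental fricative from the voiced postalveolar fricative — this pair collapses; all other pairs remain distinct.

v, ʒ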